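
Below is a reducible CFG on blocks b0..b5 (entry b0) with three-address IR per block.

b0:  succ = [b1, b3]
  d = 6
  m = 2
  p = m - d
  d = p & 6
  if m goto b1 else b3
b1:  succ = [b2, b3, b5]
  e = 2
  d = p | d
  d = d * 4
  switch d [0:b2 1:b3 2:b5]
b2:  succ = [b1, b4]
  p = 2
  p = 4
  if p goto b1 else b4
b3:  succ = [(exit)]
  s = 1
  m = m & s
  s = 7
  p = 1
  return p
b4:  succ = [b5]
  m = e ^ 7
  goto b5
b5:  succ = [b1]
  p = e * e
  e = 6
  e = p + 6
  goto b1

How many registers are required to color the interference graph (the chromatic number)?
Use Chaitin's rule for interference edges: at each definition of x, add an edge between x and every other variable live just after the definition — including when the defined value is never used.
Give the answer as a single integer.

Block summaries:
  b0: def={d,m,p} ue=∅
  b1: def={d,e} ue={d,p}
  b2: def={p} ue=∅
  b3: def={m,p,s} ue={m}
  b4: def={m} ue={e}
  b5: def={e,p} ue={e}

Live sets:
  b0 li=∅ lo={d,m,p}
  b1 li={d,m,p} lo={d,e,m}
  b2 li={d,e,m} lo={d,e,m,p}
  b3 li={m} lo=∅
  b4 li={d,e} lo={d,e,m}
  b5 li={d,e,m} lo={d,m,p}

Conflict graph:
  d: {e,m,p}
  e: {d,m,p}
  m: {d,e,p,s}
  p: {d,e,m}
  s: {m}

Registers:
  lower bound: {d,e,m,p} mutually conflict ⇒ χ ≥ 4
  4-colouring: c0={m}  c1={d,s}  c2={e}  c3={p}
  χ = 4

Answer: 4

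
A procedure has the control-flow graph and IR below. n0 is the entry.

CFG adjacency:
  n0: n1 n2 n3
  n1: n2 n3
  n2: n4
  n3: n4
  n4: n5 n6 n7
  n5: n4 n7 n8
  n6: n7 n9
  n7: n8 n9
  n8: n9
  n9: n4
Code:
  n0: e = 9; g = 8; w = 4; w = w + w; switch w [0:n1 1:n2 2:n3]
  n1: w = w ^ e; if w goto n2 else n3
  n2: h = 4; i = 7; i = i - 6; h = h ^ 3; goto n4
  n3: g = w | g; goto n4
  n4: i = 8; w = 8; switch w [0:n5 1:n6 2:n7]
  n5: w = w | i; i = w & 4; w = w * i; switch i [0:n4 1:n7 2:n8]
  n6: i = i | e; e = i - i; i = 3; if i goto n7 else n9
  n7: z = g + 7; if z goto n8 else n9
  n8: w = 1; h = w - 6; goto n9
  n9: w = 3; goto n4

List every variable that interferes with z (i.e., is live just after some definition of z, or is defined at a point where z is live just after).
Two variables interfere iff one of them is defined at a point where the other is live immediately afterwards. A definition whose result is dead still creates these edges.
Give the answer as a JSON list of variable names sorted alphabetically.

Block summaries:
  n0 def {e,g,w} use ∅
  n1 def {w} use {e,w}
  n2 def {h,i} use ∅
  n3 def {g} use {g,w}
  n4 def {i,w} use ∅
  n5 def {i,w} use {i,w}
  n6 def {e,i} use {e,i}
  n7 def {z} use {g}
  n8 def {h,w} use ∅
  n9 def {w} use ∅

Backward fixpoint:
  n0 li=∅ lo={e,g,w}
  n1 li={e,g,w} lo={e,g,w}
  n2 li={e,g} lo={e,g}
  n3 li={e,g,w} lo={e,g}
  n4 li={e,g} lo={e,g,i,w}
  n5 li={e,g,i,w} lo={e,g}
  n6 li={e,g,i} lo={e,g}
  n7 li={e,g} lo={e,g}
  n8 li={e,g} lo={e,g}
  n9 li={e,g} lo={e,g}

Interfere edges:
  e↔{g,h,i,w,z}
  g↔{e,h,i,w,z}
  h↔{e,g,i}
  i↔{e,g,h,w}
  w↔{e,g,i}
  z↔{e,g}

N(z) = ["e", "g"]

Answer: ["e", "g"]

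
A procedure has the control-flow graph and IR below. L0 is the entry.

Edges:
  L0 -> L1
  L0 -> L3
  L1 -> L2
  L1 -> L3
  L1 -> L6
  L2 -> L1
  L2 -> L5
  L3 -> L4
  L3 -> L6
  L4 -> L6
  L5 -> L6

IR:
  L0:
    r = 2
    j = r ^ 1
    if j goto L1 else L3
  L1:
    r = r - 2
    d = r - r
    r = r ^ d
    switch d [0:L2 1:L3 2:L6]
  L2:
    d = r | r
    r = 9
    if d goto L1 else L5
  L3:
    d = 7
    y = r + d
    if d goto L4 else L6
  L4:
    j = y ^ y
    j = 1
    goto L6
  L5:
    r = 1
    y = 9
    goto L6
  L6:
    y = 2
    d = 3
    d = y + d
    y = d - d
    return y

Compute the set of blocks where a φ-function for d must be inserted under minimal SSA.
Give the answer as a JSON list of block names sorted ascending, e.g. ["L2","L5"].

idom tree: L1←L0 L2←L1 L3←L0 L4←L3 L5←L2 L6←L0
Dom∩ at merges:
  L1: preds {L0,L2}: {L0} ∩ {L0,L1,L2} = {L0}; idom=L0
  L3: preds {L0,L1}: {L0} ∩ {L0,L1} = {L0}; idom=L0
  L6: preds {L1,L3,L4,L5}: {L0,L1} ∩ {L0,L3} ∩ {L0,L3,L4} ∩ {L0,L1,L2,L5} = {L0}; idom=L0

DF walk-up:
  join L1 pred L0: · stop@L0
  join L1 pred L2: L2→L1 stop@L0
  join L3 pred L0: · stop@L0
  join L3 pred L1: L1 stop@L0
  join L6 pred L1: L1 stop@L0
  join L6 pred L3: L3 stop@L0
  join L6 pred L4: L4→L3 stop@L0
  join L6 pred L5: L5→L2→L1 stop@L0
  L0 → ∅
  L1 → {L1,L3,L6}
  L2 → {L1,L6}
  L3 → {L6}
  L4 → {L6}
  L5 → {L6}
  L6 → ∅

φ for d: defs {L1,L2,L3,L6}
  DF⁺ = {L1,L3,L6}

Answer: ["L1", "L3", "L6"]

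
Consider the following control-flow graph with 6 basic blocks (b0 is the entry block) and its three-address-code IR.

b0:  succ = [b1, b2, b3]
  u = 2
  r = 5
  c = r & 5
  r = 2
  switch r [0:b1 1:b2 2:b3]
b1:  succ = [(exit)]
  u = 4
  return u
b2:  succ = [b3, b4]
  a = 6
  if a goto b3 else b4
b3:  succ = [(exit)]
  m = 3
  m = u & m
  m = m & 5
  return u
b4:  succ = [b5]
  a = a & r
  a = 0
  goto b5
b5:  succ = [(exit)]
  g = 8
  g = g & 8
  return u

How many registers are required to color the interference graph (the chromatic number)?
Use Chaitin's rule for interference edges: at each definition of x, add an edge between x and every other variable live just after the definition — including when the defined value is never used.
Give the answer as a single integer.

def/use:
  b0 def {c,r,u} use ∅
  b1 def {u} use ∅
  b2 def {a} use ∅
  b3 def {m} use {u}
  b4 def {a} use {a,r}
  b5 def {g} use {u}

Live sets:
  b0: in=∅ out={r,u}
  b1: in=∅ out=∅
  b2: in={r,u} out={a,r,u}
  b3: in={u} out=∅
  b4: in={a,r,u} out={u}
  b5: in={u} out=∅

Interference:
  a↔{r,u}
  c↔{u}
  g↔{u}
  m↔{u}
  r↔{a,u}
  u↔{a,c,g,m,r}

Colouring:
  {a,r,u} pairwise interfere (3-clique) ⇒ χ ≥ 3
  3-colouring: R0={u}  R1={a,c,g,m}  R2={r}
  χ = 3

Answer: 3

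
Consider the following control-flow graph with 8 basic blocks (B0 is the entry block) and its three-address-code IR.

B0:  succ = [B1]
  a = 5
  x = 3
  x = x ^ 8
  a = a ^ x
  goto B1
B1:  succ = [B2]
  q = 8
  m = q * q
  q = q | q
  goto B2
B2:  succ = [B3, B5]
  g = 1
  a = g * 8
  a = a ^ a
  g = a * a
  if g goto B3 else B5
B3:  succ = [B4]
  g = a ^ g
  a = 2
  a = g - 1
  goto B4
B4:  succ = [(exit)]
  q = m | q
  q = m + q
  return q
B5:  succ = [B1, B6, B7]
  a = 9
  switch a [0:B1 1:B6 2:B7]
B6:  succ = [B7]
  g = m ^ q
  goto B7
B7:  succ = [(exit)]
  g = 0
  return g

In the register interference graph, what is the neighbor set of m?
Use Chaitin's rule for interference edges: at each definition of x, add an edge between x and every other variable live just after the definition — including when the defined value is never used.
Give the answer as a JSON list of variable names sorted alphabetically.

Block summaries:
  B0: {a,x} / ∅
  B1: {m,q} / ∅
  B2: {a,g} / ∅
  B3: {a,g} / {a,g}
  B4: {q} / {m,q}
  B5: {a} / ∅
  B6: {g} / {m,q}
  B7: {g} / ∅

Live sets:
  B0: in=∅ out=∅
  B1: in=∅ out={m,q}
  B2: in={m,q} out={a,g,m,q}
  B3: in={a,g,m,q} out={m,q}
  B4: in={m,q} out=∅
  B5: in={m,q} out={m,q}
  B6: in={m,q} out=∅
  B7: in=∅ out=∅

Conflict graph:
  a↔{g,m,q,x}
  g↔{a,m,q}
  m↔{a,g,q}
  q↔{a,g,m}
  x↔{a}

N(m) = ["a", "g", "q"]

Answer: ["a", "g", "q"]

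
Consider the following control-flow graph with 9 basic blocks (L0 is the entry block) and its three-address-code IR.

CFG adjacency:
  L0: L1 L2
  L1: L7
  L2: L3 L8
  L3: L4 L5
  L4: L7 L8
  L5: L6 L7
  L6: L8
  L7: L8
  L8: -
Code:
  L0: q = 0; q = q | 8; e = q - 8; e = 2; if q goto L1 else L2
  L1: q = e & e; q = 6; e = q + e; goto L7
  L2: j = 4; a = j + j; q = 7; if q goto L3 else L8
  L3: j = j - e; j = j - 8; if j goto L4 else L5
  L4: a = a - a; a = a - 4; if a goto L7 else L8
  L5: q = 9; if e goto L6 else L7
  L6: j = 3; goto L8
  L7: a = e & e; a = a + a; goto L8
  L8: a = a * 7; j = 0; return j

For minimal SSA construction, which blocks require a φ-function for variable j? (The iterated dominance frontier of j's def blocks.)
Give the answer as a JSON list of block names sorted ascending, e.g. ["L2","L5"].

idom tree: L1←L0 L2←L0 L3←L2 L4←L3 L5←L3 L6←L5 L7←L0 L8←L0
Dom∩ at merges:
  L7: preds {L1,L4,L5}: {L0,L1} ∩ {L0,L2,L3,L4} ∩ {L0,L2,L3,L5} = {L0}; idom=L0
  L8: preds {L2,L4,L6,L7}: {L0,L2} ∩ {L0,L2,L3,L4} ∩ {L0,L2,L3,L5,L6} ∩ {L0,L7} = {L0}; idom=L0

Frontier:
  L7←L1: walk L1 to L0
  L7←L4: walk L4→L3→L2 to L0
  L7←L5: walk L5→L3→L2 to L0
  L8←L2: walk L2 to L0
  L8←L4: walk L4→L3→L2 to L0
  L8←L6: walk L6→L5→L3→L2 to L0
  L8←L7: walk L7 to L0
  L0: DF=∅
  L1: DF={L7}
  L2: DF={L7,L8}
  L3: DF={L7,L8}
  L4: DF={L7,L8}
  L5: DF={L7,L8}
  L6: DF={L8}
  L7: DF={L8}
  L8: DF=∅

φ for j: defs {L2,L3,L6,L8}
  DF⁺ = {L7,L8}

Answer: ["L7", "L8"]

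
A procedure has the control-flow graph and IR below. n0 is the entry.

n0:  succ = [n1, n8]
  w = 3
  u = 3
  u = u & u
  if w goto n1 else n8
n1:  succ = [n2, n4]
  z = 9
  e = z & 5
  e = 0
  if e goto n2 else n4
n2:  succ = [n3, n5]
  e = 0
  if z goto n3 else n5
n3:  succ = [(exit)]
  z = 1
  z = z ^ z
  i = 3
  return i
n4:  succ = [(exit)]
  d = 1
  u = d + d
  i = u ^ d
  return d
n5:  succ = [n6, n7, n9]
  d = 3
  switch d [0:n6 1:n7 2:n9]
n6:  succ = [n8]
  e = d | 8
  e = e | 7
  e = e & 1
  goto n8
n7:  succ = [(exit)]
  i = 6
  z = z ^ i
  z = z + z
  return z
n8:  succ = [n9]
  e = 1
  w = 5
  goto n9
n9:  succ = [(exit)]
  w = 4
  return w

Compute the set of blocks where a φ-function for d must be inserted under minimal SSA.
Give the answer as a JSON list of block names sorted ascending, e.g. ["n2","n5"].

Answer: ["n8", "n9"]

Working:
idom tree: n1←n0 n2←n1 n3←n2 n4←n1 n5←n2 n6←n5 n7←n5 n8←n0 n9←n0
Join-block Dom:
  n8: preds {n0,n6}: {n0} ∩ {n0,n1,n2,n5,n6} = {n0}; idom=n0
  n9: preds {n5,n8}: {n0,n1,n2,n5} ∩ {n0,n8} = {n0}; idom=n0

Frontier:
  n8←n0: walk · to n0
  n8←n6: walk n6→n5→n2→n1 to n0
  n9←n5: walk n5→n2→n1 to n0
  n9←n8: walk n8 to n0
  n0 → ∅
  n1 → {n8,n9}
  n2 → {n8,n9}
  n3 → ∅
  n4 → ∅
  n5 → {n8,n9}
  n6 → {n8}
  n7 → ∅
  n8 → {n9}
  n9 → ∅

φ for d: defs {n4,n5}
  DF⁺ = {n8,n9}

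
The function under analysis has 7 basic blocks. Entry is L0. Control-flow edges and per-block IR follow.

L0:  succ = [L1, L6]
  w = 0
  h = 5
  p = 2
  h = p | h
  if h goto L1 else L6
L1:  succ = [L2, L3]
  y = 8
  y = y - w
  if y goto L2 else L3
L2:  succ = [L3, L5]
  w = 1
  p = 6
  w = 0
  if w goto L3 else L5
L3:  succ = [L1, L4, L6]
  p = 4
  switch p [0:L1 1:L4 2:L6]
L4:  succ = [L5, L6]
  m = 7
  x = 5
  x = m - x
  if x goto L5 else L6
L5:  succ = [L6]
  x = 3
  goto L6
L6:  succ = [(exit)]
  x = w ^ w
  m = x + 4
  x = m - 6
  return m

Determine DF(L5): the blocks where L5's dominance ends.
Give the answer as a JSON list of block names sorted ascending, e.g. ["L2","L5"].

Answer: ["L6"]

Analysis:
idom tree: L1←L0 L2←L1 L3←L1 L4←L3 L5←L1 L6←L0
Join-block Dom:
  L1: preds {L0,L3}: {L0} ∩ {L0,L1,L3} = {L0}; idom=L0
  L3: preds {L1,L2}: {L0,L1} ∩ {L0,L1,L2} = {L0,L1}; idom=L1
  L5: preds {L2,L4}: {L0,L1,L2} ∩ {L0,L1,L3,L4} = {L0,L1}; idom=L1
  L6: preds {L0,L3,L4,L5}: {L0} ∩ {L0,L1,L3} ∩ {L0,L1,L3,L4} ∩ {L0,L1,L5} = {L0}; idom=L0

DF walk-up:
  join L1 pred L0: · stop@L0
  join L1 pred L3: L3→L1 stop@L0
  join L3 pred L1: · stop@L1
  join L3 pred L2: L2 stop@L1
  join L5 pred L2: L2 stop@L1
  join L5 pred L4: L4→L3 stop@L1
  join L6 pred L0: · stop@L0
  join L6 pred L3: L3→L1 stop@L0
  join L6 pred L4: L4→L3→L1 stop@L0
  join L6 pred L5: L5→L1 stop@L0
  DF(L0)=∅
  DF(L1)={L1,L6}
  DF(L2)={L3,L5}
  DF(L3)={L1,L5,L6}
  DF(L4)={L5,L6}
  DF(L5)={L6}
  DF(L6)=∅

DF(L5) = ["L6"]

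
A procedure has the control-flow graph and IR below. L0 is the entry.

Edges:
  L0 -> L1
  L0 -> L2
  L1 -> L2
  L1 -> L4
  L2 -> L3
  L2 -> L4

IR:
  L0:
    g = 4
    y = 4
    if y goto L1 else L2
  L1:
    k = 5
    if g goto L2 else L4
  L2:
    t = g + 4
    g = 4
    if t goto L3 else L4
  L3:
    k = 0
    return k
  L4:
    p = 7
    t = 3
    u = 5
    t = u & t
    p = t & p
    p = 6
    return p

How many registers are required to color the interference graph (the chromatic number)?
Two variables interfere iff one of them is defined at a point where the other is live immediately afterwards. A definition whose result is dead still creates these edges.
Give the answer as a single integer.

Block summaries:
  L0: def={g,y} ue=∅
  L1: def={k} ue={g}
  L2: def={g,t} ue={g}
  L3: def={k} ue=∅
  L4: def={p,t,u} ue=∅

Liveness:
  L0: in=∅ out={g}
  L1: in={g} out={g}
  L2: in={g} out=∅
  L3: in=∅ out=∅
  L4: in=∅ out=∅

Conflict graph:
  g↔{k,t,y}
  k↔{g}
  p↔{t,u}
  t↔{g,p,u}
  u↔{p,t}
  y↔{g}

Colouring:
  clique {p,t,u} ⇒ need ≥ 3
  assign g→c0 k→c1 p→c0 t→c1 u→c2 y→c1 — no edge inside a register ⇒ χ ≤ 3
  χ = 3

Answer: 3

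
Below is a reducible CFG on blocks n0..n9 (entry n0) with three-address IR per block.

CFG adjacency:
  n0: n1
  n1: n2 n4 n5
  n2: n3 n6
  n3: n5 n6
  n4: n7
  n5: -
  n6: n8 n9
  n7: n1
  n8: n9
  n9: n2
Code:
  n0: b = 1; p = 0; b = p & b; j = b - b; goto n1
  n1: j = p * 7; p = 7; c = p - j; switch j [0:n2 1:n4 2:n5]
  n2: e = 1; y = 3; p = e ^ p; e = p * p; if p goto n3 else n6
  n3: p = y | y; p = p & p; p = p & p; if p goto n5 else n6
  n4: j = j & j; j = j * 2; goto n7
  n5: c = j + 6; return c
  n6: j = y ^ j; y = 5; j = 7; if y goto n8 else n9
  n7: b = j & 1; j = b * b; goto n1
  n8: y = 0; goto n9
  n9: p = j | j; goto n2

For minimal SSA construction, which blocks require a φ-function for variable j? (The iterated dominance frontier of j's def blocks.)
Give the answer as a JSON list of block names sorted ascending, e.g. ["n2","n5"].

idom tree: n1←n0 n2←n1 n3←n2 n4←n1 n5←n1 n6←n2 n7←n4 n8←n6 n9←n6
Dom∩ at merges:
  n1: preds {n0,n7}: {n0} ∩ {n0,n1,n4,n7} = {n0}; idom=n0
  n2: preds {n1,n9}: {n0,n1} ∩ {n0,n1,n2,n6,n9} = {n0,n1}; idom=n1
  n5: preds {n1,n3}: {n0,n1} ∩ {n0,n1,n2,n3} = {n0,n1}; idom=n1
  n6: preds {n2,n3}: {n0,n1,n2} ∩ {n0,n1,n2,n3} = {n0,n1,n2}; idom=n2
  n9: preds {n6,n8}: {n0,n1,n2,n6} ∩ {n0,n1,n2,n6,n8} = {n0,n1,n2,n6}; idom=n6

DF walk-up:
  n1←n0: walk · to n0
  n1←n7: walk n7→n4→n1 to n0
  n2←n1: walk · to n1
  n2←n9: walk n9→n6→n2 to n1
  n5←n1: walk · to n1
  n5←n3: walk n3→n2 to n1
  n6←n2: walk · to n2
  n6←n3: walk n3 to n2
  n9←n6: walk · to n6
  n9←n8: walk n8 to n6
  n0 → ∅
  n1 → {n1}
  n2 → {n2,n5}
  n3 → {n5,n6}
  n4 → {n1}
  n5 → ∅
  n6 → {n2}
  n7 → {n1}
  n8 → {n9}
  n9 → {n2}

φ for j: defs {n0,n1,n4,n6,n7}
  DF⁺ = {n1,n2,n5}

Answer: ["n1", "n2", "n5"]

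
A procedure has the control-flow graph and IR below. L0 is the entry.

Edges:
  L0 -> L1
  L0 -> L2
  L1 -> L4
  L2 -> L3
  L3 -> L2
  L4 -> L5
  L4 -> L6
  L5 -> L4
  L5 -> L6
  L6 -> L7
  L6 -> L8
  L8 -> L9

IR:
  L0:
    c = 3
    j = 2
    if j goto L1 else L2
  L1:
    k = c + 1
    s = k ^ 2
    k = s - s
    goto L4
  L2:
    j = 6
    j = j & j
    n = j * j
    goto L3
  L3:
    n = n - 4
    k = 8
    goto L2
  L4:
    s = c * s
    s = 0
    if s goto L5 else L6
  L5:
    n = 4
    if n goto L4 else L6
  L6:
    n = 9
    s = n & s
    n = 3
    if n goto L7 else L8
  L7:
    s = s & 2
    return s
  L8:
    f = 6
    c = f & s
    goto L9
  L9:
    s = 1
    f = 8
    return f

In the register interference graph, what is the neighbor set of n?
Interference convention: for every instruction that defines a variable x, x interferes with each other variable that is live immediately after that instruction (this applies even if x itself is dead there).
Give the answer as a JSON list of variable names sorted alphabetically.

def/use:
  L0: {c,j} / ∅
  L1: {k,s} / {c}
  L2: {j,n} / ∅
  L3: {k,n} / {n}
  L4: {s} / {c,s}
  L5: {n} / ∅
  L6: {n,s} / {s}
  L7: {s} / {s}
  L8: {c,f} / {s}
  L9: {f,s} / ∅

Live sets:
  L0: in=∅ out={c}
  L1: in={c} out={c,s}
  L2: in=∅ out={n}
  L3: in={n} out=∅
  L4: in={c,s} out={c,s}
  L5: in={c,s} out={c,s}
  L6: in={s} out={s}
  L7: in={s} out=∅
  L8: in={s} out=∅
  L9: in=∅ out=∅

Conflict graph:
  c: {j,k,n,s}
  f: {s}
  j: {c}
  k: {c,s}
  n: {c,s}
  s: {c,f,k,n}

N(n) = ["c", "s"]

Answer: ["c", "s"]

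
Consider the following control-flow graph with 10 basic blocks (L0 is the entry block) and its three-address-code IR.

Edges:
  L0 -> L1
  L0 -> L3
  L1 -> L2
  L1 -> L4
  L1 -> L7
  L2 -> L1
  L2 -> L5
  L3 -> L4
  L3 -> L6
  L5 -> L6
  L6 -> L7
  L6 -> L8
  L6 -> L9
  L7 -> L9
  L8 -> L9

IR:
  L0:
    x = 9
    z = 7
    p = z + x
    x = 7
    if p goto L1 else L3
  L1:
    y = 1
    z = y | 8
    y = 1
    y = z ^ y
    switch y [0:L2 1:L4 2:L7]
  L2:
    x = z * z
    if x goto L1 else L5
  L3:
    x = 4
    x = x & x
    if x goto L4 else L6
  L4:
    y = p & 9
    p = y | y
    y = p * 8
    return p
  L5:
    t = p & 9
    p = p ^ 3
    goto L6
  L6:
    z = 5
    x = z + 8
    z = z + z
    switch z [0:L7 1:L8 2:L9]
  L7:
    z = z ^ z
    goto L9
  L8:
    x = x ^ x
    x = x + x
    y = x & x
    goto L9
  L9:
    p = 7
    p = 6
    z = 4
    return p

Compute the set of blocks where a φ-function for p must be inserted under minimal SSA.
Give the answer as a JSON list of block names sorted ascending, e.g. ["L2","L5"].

Answer: ["L6", "L7", "L9"]

Analysis:
idom tree: L1←L0 L2←L1 L3←L0 L4←L0 L5←L2 L6←L0 L7←L0 L8←L6 L9←L0
Dom∩ at merges:
  L1: preds {L0,L2}: {L0} ∩ {L0,L1,L2} = {L0}; idom=L0
  L4: preds {L1,L3}: {L0,L1} ∩ {L0,L3} = {L0}; idom=L0
  L6: preds {L3,L5}: {L0,L3} ∩ {L0,L1,L2,L5} = {L0}; idom=L0
  L7: preds {L1,L6}: {L0,L1} ∩ {L0,L6} = {L0}; idom=L0
  L9: preds {L6,L7,L8}: {L0,L6} ∩ {L0,L7} ∩ {L0,L6,L8} = {L0}; idom=L0

DF walk-up:
  L1←L0: walk · to L0
  L1←L2: walk L2→L1 to L0
  L4←L1: walk L1 to L0
  L4←L3: walk L3 to L0
  L6←L3: walk L3 to L0
  L6←L5: walk L5→L2→L1 to L0
  L7←L1: walk L1 to L0
  L7←L6: walk L6 to L0
  L9←L6: walk L6 to L0
  L9←L7: walk L7 to L0
  L9←L8: walk L8→L6 to L0
  L0 → ∅
  L1 → {L1,L4,L6,L7}
  L2 → {L1,L6}
  L3 → {L4,L6}
  L4 → ∅
  L5 → {L6}
  L6 → {L7,L9}
  L7 → {L9}
  L8 → {L9}
  L9 → ∅

φ for p: defs {L0,L4,L5,L9}
  DF⁺ = {L6,L7,L9}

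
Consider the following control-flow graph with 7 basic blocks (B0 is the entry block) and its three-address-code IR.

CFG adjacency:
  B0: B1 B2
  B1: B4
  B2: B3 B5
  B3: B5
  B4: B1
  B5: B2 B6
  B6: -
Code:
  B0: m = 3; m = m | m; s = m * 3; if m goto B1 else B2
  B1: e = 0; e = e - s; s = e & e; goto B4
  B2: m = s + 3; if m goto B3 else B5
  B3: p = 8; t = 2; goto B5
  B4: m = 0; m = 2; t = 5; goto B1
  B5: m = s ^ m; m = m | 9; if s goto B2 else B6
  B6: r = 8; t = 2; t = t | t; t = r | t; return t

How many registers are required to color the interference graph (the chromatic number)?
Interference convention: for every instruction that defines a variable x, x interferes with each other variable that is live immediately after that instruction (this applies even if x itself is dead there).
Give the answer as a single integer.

Answer: 3

Derivation:
def/use:
  B0: def={m,s} ue=∅
  B1: def={e,s} ue={s}
  B2: def={m} ue={s}
  B3: def={p,t} ue=∅
  B4: def={m,t} ue=∅
  B5: def={m} ue={m,s}
  B6: def={r,t} ue=∅

Liveness:
  B0 li=∅ lo={s}
  B1 li={s} lo={s}
  B2 li={s} lo={m,s}
  B3 li={m,s} lo={m,s}
  B4 li={s} lo={s}
  B5 li={m,s} lo={s}
  B6 li=∅ lo=∅

Interference:
  e: {s}
  m: {p,s,t}
  p: {m,s}
  r: {t}
  s: {e,m,p,t}
  t: {m,r,s}

Chromatic number:
  {m,p,s} pairwise interfere (3-clique) ⇒ χ ≥ 3
  3-colouring: R0={r,s}  R1={e,m}  R2={p,t}
  χ = 3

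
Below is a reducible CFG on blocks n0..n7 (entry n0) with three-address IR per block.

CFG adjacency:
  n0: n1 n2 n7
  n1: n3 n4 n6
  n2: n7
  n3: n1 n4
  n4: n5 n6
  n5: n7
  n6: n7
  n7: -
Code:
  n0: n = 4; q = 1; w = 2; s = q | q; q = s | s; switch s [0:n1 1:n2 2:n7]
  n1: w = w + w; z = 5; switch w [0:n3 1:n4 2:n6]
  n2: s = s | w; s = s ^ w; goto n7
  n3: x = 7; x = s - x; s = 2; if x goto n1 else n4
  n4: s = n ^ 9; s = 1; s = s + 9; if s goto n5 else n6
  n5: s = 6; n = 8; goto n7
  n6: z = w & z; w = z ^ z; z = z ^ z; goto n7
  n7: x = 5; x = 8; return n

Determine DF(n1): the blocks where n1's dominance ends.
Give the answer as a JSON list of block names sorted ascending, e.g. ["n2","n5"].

idom tree: n1←n0 n2←n0 n3←n1 n4←n1 n5←n4 n6←n1 n7←n0
Dom∩ at merges:
  n1: preds {n0,n3}: {n0} ∩ {n0,n1,n3} = {n0}; idom=n0
  n4: preds {n1,n3}: {n0,n1} ∩ {n0,n1,n3} = {n0,n1}; idom=n1
  n6: preds {n1,n4}: {n0,n1} ∩ {n0,n1,n4} = {n0,n1}; idom=n1
  n7: preds {n0,n2,n5,n6}: {n0} ∩ {n0,n2} ∩ {n0,n1,n4,n5} ∩ {n0,n1,n6} = {n0}; idom=n0

DF derivation:
  n1←n0: walk · to n0
  n1←n3: walk n3→n1 to n0
  n4←n1: walk · to n1
  n4←n3: walk n3 to n1
  n6←n1: walk · to n1
  n6←n4: walk n4 to n1
  n7←n0: walk · to n0
  n7←n2: walk n2 to n0
  n7←n5: walk n5→n4→n1 to n0
  n7←n6: walk n6→n1 to n0
  n0 → ∅
  n1 → {n1,n7}
  n2 → {n7}
  n3 → {n1,n4}
  n4 → {n6,n7}
  n5 → {n7}
  n6 → {n7}
  n7 → ∅

DF(n1) = ["n1", "n7"]

Answer: ["n1", "n7"]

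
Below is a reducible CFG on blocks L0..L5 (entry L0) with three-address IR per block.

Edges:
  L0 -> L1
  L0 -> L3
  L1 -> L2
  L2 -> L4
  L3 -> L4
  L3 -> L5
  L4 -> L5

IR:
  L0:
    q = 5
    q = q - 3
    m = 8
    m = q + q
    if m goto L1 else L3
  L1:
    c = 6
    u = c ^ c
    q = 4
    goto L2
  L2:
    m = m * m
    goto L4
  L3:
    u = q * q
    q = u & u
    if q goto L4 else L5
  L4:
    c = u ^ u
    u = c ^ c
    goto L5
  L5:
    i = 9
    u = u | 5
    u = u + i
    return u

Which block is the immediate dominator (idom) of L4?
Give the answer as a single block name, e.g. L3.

Answer: L0

Working:
idom tree: L1←L0 L2←L1 L3←L0 L4←L0 L5←L0
Dom at joins:
  L4: preds {L2,L3}: {L0,L1,L2} ∩ {L0,L3} = {L0}; idom=L0
  L5: preds {L3,L4}: {L0,L3} ∩ {L0,L4} = {L0}; idom=L0

idom(L4) = L0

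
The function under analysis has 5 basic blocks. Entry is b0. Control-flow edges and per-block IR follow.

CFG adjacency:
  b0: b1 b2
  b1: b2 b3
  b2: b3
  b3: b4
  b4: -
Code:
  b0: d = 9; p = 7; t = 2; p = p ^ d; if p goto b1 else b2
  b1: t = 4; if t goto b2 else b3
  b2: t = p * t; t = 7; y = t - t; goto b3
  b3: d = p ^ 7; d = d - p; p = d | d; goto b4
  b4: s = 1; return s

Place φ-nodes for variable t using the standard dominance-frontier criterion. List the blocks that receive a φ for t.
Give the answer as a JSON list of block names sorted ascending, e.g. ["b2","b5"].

Answer: ["b2", "b3"]

Derivation:
idom tree: b1←b0 b2←b0 b3←b0 b4←b3
Dom∩ at merges:
  b2: preds {b0,b1}: {b0} ∩ {b0,b1} = {b0}; idom=b0
  b3: preds {b1,b2}: {b0,b1} ∩ {b0,b2} = {b0}; idom=b0

DF walk-up:
  join b2 pred b0: · stop@b0
  join b2 pred b1: b1 stop@b0
  join b3 pred b1: b1 stop@b0
  join b3 pred b2: b2 stop@b0
  b0: DF=∅
  b1: DF={b2,b3}
  b2: DF={b3}
  b3: DF=∅
  b4: DF=∅

φ for t: defs {b0,b1,b2}
  DF⁺ = {b2,b3}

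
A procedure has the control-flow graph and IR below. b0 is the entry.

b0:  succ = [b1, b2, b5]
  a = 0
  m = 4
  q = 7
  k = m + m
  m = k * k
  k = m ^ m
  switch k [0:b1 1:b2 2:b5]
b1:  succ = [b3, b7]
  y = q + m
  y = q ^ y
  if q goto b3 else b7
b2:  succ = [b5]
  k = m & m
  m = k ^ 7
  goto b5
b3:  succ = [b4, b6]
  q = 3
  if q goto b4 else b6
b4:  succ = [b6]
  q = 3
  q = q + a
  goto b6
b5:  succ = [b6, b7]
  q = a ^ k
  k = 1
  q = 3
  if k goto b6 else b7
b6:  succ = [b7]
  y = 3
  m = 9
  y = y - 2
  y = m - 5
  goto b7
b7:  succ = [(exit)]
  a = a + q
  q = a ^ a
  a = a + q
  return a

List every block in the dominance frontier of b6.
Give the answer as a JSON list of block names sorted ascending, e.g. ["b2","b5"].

Answer: ["b7"]

Analysis:
idom tree: b1←b0 b2←b0 b3←b1 b4←b3 b5←b0 b6←b0 b7←b0
Join-block Dom:
  b5: preds {b0,b2}: {b0} ∩ {b0,b2} = {b0}; idom=b0
  b6: preds {b3,b4,b5}: {b0,b1,b3} ∩ {b0,b1,b3,b4} ∩ {b0,b5} = {b0}; idom=b0
  b7: preds {b1,b5,b6}: {b0,b1} ∩ {b0,b5} ∩ {b0,b6} = {b0}; idom=b0

Frontier:
  join b5 pred b0: · stop@b0
  join b5 pred b2: b2 stop@b0
  join b6 pred b3: b3→b1 stop@b0
  join b6 pred b4: b4→b3→b1 stop@b0
  join b6 pred b5: b5 stop@b0
  join b7 pred b1: b1 stop@b0
  join b7 pred b5: b5 stop@b0
  join b7 pred b6: b6 stop@b0
  DF(b0)=∅
  DF(b1)={b6,b7}
  DF(b2)={b5}
  DF(b3)={b6}
  DF(b4)={b6}
  DF(b5)={b6,b7}
  DF(b6)={b7}
  DF(b7)=∅

DF(b6) = ["b7"]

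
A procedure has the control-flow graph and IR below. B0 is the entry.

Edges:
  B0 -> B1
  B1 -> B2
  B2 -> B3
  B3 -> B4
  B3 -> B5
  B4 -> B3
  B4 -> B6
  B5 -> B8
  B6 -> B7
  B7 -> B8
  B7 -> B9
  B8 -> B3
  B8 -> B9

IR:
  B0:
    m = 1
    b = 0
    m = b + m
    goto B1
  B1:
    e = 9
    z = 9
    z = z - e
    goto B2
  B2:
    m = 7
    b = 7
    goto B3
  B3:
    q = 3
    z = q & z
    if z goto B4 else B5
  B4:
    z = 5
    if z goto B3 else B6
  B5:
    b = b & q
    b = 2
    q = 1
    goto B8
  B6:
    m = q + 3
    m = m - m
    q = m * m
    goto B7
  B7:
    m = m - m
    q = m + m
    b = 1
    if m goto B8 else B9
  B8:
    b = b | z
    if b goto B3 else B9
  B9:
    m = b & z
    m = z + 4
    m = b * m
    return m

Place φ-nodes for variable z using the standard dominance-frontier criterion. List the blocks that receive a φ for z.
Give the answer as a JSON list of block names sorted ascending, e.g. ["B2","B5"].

idom tree: B1←B0 B2←B1 B3←B2 B4←B3 B5←B3 B6←B4 B7←B6 B8←B3 B9←B3
Dom at joins:
  B3: preds {B2,B4,B8}: {B0,B1,B2} ∩ {B0,B1,B2,B3,B4} ∩ {B0,B1,B2,B3,B8} = {B0,B1,B2}; idom=B2
  B8: preds {B5,B7}: {B0,B1,B2,B3,B5} ∩ {B0,B1,B2,B3,B4,B6,B7} = {B0,B1,B2,B3}; idom=B3
  B9: preds {B7,B8}: {B0,B1,B2,B3,B4,B6,B7} ∩ {B0,B1,B2,B3,B8} = {B0,B1,B2,B3}; idom=B3

DF derivation:
  join B3 pred B2: · stop@B2
  join B3 pred B4: B4→B3 stop@B2
  join B3 pred B8: B8→B3 stop@B2
  join B8 pred B5: B5 stop@B3
  join B8 pred B7: B7→B6→B4 stop@B3
  join B9 pred B7: B7→B6→B4 stop@B3
  join B9 pred B8: B8 stop@B3
  B0: DF=∅
  B1: DF=∅
  B2: DF=∅
  B3: DF={B3}
  B4: DF={B3,B8,B9}
  B5: DF={B8}
  B6: DF={B8,B9}
  B7: DF={B8,B9}
  B8: DF={B3,B9}
  B9: DF=∅

φ for z: defs {B1,B3,B4}
  DF⁺ = {B3,B8,B9}

Answer: ["B3", "B8", "B9"]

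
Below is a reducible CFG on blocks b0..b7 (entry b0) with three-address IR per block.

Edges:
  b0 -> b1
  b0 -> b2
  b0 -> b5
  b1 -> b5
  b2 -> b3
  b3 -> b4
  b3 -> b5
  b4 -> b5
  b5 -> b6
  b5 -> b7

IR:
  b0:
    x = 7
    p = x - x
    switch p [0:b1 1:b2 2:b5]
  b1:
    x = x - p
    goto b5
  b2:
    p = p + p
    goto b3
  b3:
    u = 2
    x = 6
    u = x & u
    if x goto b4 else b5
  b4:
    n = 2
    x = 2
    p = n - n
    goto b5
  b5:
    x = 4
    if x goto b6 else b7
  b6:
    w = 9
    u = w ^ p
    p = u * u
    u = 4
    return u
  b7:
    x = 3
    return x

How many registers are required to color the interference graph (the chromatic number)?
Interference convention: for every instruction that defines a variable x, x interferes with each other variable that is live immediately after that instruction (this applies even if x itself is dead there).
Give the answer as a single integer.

Answer: 3

Derivation:
def/use:
  b0 def {p,x} use ∅
  b1 def {x} use {p,x}
  b2 def {p} use {p}
  b3 def {u,x} use ∅
  b4 def {n,p,x} use ∅
  b5 def {x} use ∅
  b6 def {p,u,w} use {p}
  b7 def {x} use ∅

Liveness:
  b0: in=∅ out={p,x}
  b1: in={p,x} out={p}
  b2: in={p} out={p}
  b3: in={p} out={p}
  b4: in=∅ out={p}
  b5: in={p} out={p}
  b6: in={p} out=∅
  b7: in=∅ out=∅

Interference:
  n — {x}
  p — {u,w,x}
  u — {p,x}
  w — {p}
  x — {n,p,u}

Chromatic number:
  {p,u,x} pairwise interfere (3-clique) ⇒ χ ≥ 3
  assign n→r0 p→r0 u→r2 w→r1 x→r1 — no edge inside a register ⇒ χ ≤ 3
  χ = 3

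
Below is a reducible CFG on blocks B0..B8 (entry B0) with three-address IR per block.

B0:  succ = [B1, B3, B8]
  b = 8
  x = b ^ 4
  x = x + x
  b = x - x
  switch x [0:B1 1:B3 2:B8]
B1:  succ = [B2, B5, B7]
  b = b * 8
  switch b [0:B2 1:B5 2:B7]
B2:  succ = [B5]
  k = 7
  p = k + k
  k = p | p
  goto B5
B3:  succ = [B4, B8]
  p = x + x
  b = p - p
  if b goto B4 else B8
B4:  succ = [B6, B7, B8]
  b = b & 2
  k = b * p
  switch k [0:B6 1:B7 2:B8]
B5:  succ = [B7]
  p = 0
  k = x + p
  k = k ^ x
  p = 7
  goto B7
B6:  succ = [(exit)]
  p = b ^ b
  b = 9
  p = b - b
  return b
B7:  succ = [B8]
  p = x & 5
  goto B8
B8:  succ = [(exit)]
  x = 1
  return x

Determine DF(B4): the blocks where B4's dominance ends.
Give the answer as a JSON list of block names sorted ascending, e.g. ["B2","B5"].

idom tree: B1←B0 B2←B1 B3←B0 B4←B3 B5←B1 B6←B4 B7←B0 B8←B0
Join-block Dom:
  B5: preds {B1,B2}: {B0,B1} ∩ {B0,B1,B2} = {B0,B1}; idom=B1
  B7: preds {B1,B4,B5}: {B0,B1} ∩ {B0,B3,B4} ∩ {B0,B1,B5} = {B0}; idom=B0
  B8: preds {B0,B3,B4,B7}: {B0} ∩ {B0,B3} ∩ {B0,B3,B4} ∩ {B0,B7} = {B0}; idom=B0

Frontier:
  join B5 pred B1: · stop@B1
  join B5 pred B2: B2 stop@B1
  join B7 pred B1: B1 stop@B0
  join B7 pred B4: B4→B3 stop@B0
  join B7 pred B5: B5→B1 stop@B0
  join B8 pred B0: · stop@B0
  join B8 pred B3: B3 stop@B0
  join B8 pred B4: B4→B3 stop@B0
  join B8 pred B7: B7 stop@B0
  DF(B0)=∅
  DF(B1)={B7}
  DF(B2)={B5}
  DF(B3)={B7,B8}
  DF(B4)={B7,B8}
  DF(B5)={B7}
  DF(B6)=∅
  DF(B7)={B8}
  DF(B8)=∅

DF(B4) = ["B7", "B8"]

Answer: ["B7", "B8"]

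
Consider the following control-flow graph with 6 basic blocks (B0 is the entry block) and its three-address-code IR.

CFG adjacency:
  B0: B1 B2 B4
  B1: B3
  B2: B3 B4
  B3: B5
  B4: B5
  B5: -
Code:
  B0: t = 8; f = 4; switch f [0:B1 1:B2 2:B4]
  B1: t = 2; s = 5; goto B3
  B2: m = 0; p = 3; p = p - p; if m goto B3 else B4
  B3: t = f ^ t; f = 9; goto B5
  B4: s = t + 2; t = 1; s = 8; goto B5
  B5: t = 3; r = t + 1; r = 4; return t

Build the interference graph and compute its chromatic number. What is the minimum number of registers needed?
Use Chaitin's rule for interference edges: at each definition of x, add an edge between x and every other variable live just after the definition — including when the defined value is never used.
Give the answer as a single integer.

Answer: 4

Derivation:
def/use:
  B0: def={f,t} ue=∅
  B1: def={s,t} ue=∅
  B2: def={m,p} ue=∅
  B3: def={f,t} ue={f,t}
  B4: def={s,t} ue={t}
  B5: def={r,t} ue=∅

Liveness:
  B0: in=∅ out={f,t}
  B1: in={f} out={f,t}
  B2: in={f,t} out={f,t}
  B3: in={f,t} out=∅
  B4: in={t} out=∅
  B5: in=∅ out=∅

Interfere edges:
  f — {m,p,s,t}
  m — {f,p,t}
  p — {f,m,t}
  r — {t}
  s — {f,t}
  t — {f,m,p,r,s}

Registers:
  {f,m,p,t} pairwise interfere (4-clique) ⇒ χ ≥ 4
  assign f→r1 m→r2 p→r3 r→r1 s→r2 t→r0 — no edge inside a register ⇒ χ ≤ 4
  χ = 4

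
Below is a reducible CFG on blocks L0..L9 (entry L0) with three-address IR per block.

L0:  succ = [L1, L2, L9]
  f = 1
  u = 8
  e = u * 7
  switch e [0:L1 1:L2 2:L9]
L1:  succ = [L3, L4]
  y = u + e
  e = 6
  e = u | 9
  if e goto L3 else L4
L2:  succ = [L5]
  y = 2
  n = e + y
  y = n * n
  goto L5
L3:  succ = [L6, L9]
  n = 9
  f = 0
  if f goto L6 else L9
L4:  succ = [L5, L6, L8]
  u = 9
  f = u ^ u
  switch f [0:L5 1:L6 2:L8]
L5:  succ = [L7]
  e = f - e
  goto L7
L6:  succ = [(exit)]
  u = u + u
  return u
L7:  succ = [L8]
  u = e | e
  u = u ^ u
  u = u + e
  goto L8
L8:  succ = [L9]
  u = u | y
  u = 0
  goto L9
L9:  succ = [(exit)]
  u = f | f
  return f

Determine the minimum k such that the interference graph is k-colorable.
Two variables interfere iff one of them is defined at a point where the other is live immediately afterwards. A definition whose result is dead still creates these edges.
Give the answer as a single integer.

def/use:
  L0: def={e,f,u} ue=∅
  L1: def={e,y} ue={e,u}
  L2: def={n,y} ue={e}
  L3: def={f,n} ue=∅
  L4: def={f,u} ue=∅
  L5: def={e} ue={e,f}
  L6: def={u} ue={u}
  L7: def={u} ue={e}
  L8: def={u} ue={u,y}
  L9: def={u} ue={f}

Live sets:
  live L0: ∅→{e,f,u}
  live L1: {e,u}→{e,u,y}
  live L2: {e,f}→{e,f,y}
  live L3: {u}→{f,u}
  live L4: {e,y}→{e,f,u,y}
  live L5: {e,f,y}→{e,f,y}
  live L6: {u}→∅
  live L7: {e,f,y}→{f,u,y}
  live L8: {f,u,y}→{f}
  live L9: {f}→∅

Conflict graph:
  e↔{f,n,u,y}
  f↔{e,n,u,y}
  n↔{e,f,u}
  u↔{e,f,n,y}
  y↔{e,f,u}

Registers:
  lower bound: {e,f,n,u} mutually conflict ⇒ χ ≥ 4
  assign e→R0 f→R1 n→R3 u→R2 y→R3 — no edge inside a register ⇒ χ ≤ 4
  χ = 4

Answer: 4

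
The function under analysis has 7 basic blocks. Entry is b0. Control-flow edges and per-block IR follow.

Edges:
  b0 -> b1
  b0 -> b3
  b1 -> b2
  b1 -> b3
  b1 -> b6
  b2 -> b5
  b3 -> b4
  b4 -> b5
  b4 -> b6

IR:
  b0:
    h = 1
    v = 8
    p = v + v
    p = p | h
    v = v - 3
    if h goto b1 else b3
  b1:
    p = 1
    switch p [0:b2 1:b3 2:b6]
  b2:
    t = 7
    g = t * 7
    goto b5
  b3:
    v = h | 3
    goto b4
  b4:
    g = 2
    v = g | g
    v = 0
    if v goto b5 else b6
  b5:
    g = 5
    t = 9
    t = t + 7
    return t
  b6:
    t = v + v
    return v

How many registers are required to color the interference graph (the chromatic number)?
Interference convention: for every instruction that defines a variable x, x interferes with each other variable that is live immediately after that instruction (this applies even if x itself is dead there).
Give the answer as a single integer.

Answer: 3

Analysis:
Block summaries:
  b0: {h,p,v} / ∅
  b1: {p} / ∅
  b2: {g,t} / ∅
  b3: {v} / {h}
  b4: {g,v} / ∅
  b5: {g,t} / ∅
  b6: {t} / {v}

Liveness:
  b0 li=∅ lo={h,v}
  b1 li={h,v} lo={h,v}
  b2 li=∅ lo=∅
  b3 li={h} lo=∅
  b4 li=∅ lo={v}
  b5 li=∅ lo=∅
  b6 li={v} lo=∅

Interfere edges:
  g↔∅
  h↔{p,v}
  p↔{h,v}
  t↔{v}
  v↔{h,p,t}

Registers:
  clique {h,p,v} ⇒ need ≥ 3
  assign g→R0 h→R1 p→R2 t→R1 v→R0 — no edge inside a register ⇒ χ ≤ 3
  χ = 3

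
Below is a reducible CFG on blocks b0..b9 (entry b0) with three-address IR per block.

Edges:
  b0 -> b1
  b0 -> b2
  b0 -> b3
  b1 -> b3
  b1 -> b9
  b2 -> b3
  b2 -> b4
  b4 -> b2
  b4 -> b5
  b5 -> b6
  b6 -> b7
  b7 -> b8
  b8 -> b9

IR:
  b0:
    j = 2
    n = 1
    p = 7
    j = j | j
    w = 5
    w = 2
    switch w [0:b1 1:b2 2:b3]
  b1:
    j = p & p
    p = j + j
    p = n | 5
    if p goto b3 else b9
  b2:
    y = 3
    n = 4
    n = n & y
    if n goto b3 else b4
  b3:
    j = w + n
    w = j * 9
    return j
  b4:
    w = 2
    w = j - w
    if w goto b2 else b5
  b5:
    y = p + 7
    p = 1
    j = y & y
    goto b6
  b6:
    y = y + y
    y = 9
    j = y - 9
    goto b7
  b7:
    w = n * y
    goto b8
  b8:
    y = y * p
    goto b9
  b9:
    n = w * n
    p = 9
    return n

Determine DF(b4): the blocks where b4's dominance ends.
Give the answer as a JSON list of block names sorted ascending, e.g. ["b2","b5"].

Answer: ["b2", "b9"]

Working:
idom tree: b1←b0 b2←b0 b3←b0 b4←b2 b5←b4 b6←b5 b7←b6 b8←b7 b9←b0
Dom at joins:
  b2: preds {b0,b4}: {b0} ∩ {b0,b2,b4} = {b0}; idom=b0
  b3: preds {b0,b1,b2}: {b0} ∩ {b0,b1} ∩ {b0,b2} = {b0}; idom=b0
  b9: preds {b1,b8}: {b0,b1} ∩ {b0,b2,b4,b5,b6,b7,b8} = {b0}; idom=b0

Frontier:
  b2←b0: walk · to b0
  b2←b4: walk b4→b2 to b0
  b3←b0: walk · to b0
  b3←b1: walk b1 to b0
  b3←b2: walk b2 to b0
  b9←b1: walk b1 to b0
  b9←b8: walk b8→b7→b6→b5→b4→b2 to b0
  b0: DF=∅
  b1: DF={b3,b9}
  b2: DF={b2,b3,b9}
  b3: DF=∅
  b4: DF={b2,b9}
  b5: DF={b9}
  b6: DF={b9}
  b7: DF={b9}
  b8: DF={b9}
  b9: DF=∅

DF(b4) = ["b2", "b9"]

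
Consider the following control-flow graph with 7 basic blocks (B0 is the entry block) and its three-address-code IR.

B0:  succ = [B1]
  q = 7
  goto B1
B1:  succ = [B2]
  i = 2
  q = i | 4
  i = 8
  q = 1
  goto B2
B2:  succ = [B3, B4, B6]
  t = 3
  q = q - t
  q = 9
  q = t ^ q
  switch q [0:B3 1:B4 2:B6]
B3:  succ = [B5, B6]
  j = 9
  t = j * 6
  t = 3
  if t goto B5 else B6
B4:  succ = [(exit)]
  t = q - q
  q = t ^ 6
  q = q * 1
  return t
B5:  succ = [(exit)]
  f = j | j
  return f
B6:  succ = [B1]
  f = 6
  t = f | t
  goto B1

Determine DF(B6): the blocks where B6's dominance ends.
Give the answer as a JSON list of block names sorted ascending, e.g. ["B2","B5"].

idom tree: B1←B0 B2←B1 B3←B2 B4←B2 B5←B3 B6←B2
Dom at joins:
  B1: preds {B0,B6}: {B0} ∩ {B0,B1,B2,B6} = {B0}; idom=B0
  B6: preds {B2,B3}: {B0,B1,B2} ∩ {B0,B1,B2,B3} = {B0,B1,B2}; idom=B2

Frontier:
  join B1 pred B0: · stop@B0
  join B1 pred B6: B6→B2→B1 stop@B0
  join B6 pred B2: · stop@B2
  join B6 pred B3: B3 stop@B2
  B0: DF=∅
  B1: DF={B1}
  B2: DF={B1}
  B3: DF={B6}
  B4: DF=∅
  B5: DF=∅
  B6: DF={B1}

DF(B6) = ["B1"]

Answer: ["B1"]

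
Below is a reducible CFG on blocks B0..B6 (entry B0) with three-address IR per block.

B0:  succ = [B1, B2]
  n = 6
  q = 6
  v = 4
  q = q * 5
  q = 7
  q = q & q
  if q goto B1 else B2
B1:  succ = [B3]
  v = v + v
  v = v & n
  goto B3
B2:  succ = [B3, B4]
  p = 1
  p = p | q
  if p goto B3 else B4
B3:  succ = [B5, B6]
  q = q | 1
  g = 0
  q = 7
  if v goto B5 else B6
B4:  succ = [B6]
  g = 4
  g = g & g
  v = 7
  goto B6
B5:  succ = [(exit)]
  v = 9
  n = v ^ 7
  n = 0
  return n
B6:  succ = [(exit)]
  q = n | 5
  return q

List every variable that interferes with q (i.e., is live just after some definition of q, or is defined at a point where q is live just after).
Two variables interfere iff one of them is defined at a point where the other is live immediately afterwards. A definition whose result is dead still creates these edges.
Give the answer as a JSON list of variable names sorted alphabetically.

Answer: ["n", "p", "v"]

Derivation:
Per-block:
  B0: def={n,q,v} ue=∅
  B1: def={v} ue={n,v}
  B2: def={p} ue={q}
  B3: def={g,q} ue={q,v}
  B4: def={g,v} ue=∅
  B5: def={n,v} ue=∅
  B6: def={q} ue={n}

Liveness:
  B0: in=∅ out={n,q,v}
  B1: in={n,q,v} out={n,q,v}
  B2: in={n,q,v} out={n,q,v}
  B3: in={n,q,v} out={n}
  B4: in={n} out={n}
  B5: in=∅ out=∅
  B6: in={n} out=∅

Conflict graph:
  g — {n,v}
  n — {g,p,q,v}
  p — {n,q,v}
  q — {n,p,v}
  v — {g,n,p,q}

N(q) = ["n", "p", "v"]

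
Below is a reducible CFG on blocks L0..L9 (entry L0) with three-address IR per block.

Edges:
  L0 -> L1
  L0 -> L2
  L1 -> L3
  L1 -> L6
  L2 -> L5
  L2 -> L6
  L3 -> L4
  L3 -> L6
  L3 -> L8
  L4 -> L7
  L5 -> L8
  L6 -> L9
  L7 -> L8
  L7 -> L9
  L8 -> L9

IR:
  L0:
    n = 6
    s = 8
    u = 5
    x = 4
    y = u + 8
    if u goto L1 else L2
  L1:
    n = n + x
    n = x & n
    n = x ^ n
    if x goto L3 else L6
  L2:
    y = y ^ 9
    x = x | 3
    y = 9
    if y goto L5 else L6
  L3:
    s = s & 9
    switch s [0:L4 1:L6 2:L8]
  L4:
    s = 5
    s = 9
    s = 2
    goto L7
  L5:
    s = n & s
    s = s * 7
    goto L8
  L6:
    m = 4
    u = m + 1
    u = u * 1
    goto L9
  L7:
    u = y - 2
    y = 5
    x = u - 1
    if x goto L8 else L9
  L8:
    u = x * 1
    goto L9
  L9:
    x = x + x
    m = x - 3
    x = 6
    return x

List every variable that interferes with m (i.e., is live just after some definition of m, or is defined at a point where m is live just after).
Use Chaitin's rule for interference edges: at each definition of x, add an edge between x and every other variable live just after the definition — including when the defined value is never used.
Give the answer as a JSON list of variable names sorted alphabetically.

Block summaries:
  L0: def={n,s,u,x,y} ue=∅
  L1: def={n} ue={n,x}
  L2: def={x,y} ue={x,y}
  L3: def={s} ue={s}
  L4: def={s} ue=∅
  L5: def={s} ue={n,s}
  L6: def={m,u} ue=∅
  L7: def={u,x,y} ue={y}
  L8: def={u} ue={x}
  L9: def={m,x} ue={x}

Live sets:
  L0 li=∅ lo={n,s,x,y}
  L1 li={n,s,x,y} lo={s,x,y}
  L2 li={n,s,x,y} lo={n,s,x}
  L3 li={s,x,y} lo={x,y}
  L4 li={y} lo={y}
  L5 li={n,s,x} lo={x}
  L6 li={x} lo={x}
  L7 li={y} lo={x}
  L8 li={x} lo={x}
  L9 li={x} lo=∅

Conflict graph:
  m — {x}
  n — {s,u,x,y}
  s — {n,u,x,y}
  u — {n,s,x,y}
  x — {m,n,s,u,y}
  y — {n,s,u,x}

N(m) = ["x"]

Answer: ["x"]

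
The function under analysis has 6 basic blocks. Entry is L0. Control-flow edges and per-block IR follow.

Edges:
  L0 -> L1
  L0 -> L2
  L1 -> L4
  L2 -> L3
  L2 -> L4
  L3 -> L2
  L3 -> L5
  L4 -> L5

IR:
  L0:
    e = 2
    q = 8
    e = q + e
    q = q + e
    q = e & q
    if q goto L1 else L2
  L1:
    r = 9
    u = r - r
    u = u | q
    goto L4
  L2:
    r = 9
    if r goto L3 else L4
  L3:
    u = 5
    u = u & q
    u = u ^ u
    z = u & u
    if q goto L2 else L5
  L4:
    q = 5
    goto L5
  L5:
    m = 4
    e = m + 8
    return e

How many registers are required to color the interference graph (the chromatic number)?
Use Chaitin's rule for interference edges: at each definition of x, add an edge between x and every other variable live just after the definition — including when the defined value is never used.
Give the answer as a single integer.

Answer: 2

Derivation:
Per-block:
  L0: def={e,q} ue=∅
  L1: def={r,u} ue={q}
  L2: def={r} ue=∅
  L3: def={u,z} ue={q}
  L4: def={q} ue=∅
  L5: def={e,m} ue=∅

Backward fixpoint:
  L0: in=∅ out={q}
  L1: in={q} out=∅
  L2: in={q} out={q}
  L3: in={q} out={q}
  L4: in=∅ out=∅
  L5: in=∅ out=∅

Interfere edges:
  e — {q}
  m — ∅
  q — {e,r,u,z}
  r — {q}
  u — {q}
  z — {q}

Colouring:
  lower bound: {e,q} mutually conflict ⇒ χ ≥ 2
  2-colouring: R0={m,q}  R1={e,r,u,z}
  χ = 2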